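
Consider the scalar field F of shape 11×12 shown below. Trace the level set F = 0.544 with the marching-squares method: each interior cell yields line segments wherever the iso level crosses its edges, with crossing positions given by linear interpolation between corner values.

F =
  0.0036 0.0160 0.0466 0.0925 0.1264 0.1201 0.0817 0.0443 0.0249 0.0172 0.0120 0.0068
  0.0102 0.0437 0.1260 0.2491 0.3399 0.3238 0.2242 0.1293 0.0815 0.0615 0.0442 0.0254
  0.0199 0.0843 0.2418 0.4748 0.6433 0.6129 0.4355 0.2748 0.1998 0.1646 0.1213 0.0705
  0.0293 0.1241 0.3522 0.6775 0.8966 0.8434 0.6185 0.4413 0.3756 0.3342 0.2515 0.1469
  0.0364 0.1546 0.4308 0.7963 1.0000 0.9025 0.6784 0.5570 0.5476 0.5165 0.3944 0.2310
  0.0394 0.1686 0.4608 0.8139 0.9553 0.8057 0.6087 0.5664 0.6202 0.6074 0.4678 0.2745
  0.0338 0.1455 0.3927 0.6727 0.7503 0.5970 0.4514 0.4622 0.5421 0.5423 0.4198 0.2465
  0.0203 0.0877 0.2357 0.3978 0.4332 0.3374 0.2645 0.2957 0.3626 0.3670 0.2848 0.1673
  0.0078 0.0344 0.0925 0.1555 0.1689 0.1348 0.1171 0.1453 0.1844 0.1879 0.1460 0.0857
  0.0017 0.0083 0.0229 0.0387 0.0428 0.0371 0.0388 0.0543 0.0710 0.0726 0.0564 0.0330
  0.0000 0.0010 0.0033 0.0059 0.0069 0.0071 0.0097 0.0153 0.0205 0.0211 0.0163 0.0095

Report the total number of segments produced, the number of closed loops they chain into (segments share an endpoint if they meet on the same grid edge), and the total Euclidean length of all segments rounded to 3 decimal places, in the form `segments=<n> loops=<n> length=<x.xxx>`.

segments=24 loops=1 length=20.318

cell (1,3): code 0100 → (1.673,4.000)–(2.000,3.411)
cell (1,4): code 1100 → (1.762,5.000)–(1.673,4.000)
cell (1,5): code 1000 → (2.000,5.388)–(1.762,5.000)
cell (2,2): code 0100 → (2.341,3.000)–(3.000,2.590)
cell (2,3): code 1110 → (2.000,3.411)–(2.341,3.000)
cell (2,5): code 1101 → (2.593,6.000)–(2.000,5.388)
cell (2,6): code 1000 → (3.000,6.420)–(2.593,6.000)
cell (3,2): code 0110 → (3.000,2.590)–(4.000,2.310)
cell (3,6): code 1101 → (3.888,7.000)–(3.000,6.420)
cell (3,7): code 1100 → (3.979,8.000)–(3.888,7.000)
cell (3,8): code 1000 → (4.000,8.116)–(3.979,8.000)
cell (4,2): code 0110 → (4.000,2.310)–(5.000,2.236)
cell (4,8): code 1101 → (4.303,9.000)–(4.000,8.116)
cell (4,9): code 1000 → (5.000,9.454)–(4.303,9.000)
cell (5,2): code 0110 → (5.000,2.236)–(6.000,2.540)
cell (5,5): code 1011 → (6.000,5.364)–(5.411,6.000)
cell (5,6): code 0011 → (5.411,6.000)–(5.215,7.000)
cell (5,7): code 0011 → (5.215,7.000)–(5.976,8.000)
cell (5,8): code 0011 → (5.976,8.000)–(5.974,9.000)
cell (5,9): code 0001 → (5.974,9.000)–(5.000,9.454)
cell (6,2): code 0010 → (6.000,2.540)–(6.468,3.000)
cell (6,3): code 0011 → (6.468,3.000)–(6.651,4.000)
cell (6,4): code 0011 → (6.651,4.000)–(6.204,5.000)
cell (6,5): code 0001 → (6.204,5.000)–(6.000,5.364)
total: 24 segments, chained into 1 closed loop(s), length Σ = 20.317984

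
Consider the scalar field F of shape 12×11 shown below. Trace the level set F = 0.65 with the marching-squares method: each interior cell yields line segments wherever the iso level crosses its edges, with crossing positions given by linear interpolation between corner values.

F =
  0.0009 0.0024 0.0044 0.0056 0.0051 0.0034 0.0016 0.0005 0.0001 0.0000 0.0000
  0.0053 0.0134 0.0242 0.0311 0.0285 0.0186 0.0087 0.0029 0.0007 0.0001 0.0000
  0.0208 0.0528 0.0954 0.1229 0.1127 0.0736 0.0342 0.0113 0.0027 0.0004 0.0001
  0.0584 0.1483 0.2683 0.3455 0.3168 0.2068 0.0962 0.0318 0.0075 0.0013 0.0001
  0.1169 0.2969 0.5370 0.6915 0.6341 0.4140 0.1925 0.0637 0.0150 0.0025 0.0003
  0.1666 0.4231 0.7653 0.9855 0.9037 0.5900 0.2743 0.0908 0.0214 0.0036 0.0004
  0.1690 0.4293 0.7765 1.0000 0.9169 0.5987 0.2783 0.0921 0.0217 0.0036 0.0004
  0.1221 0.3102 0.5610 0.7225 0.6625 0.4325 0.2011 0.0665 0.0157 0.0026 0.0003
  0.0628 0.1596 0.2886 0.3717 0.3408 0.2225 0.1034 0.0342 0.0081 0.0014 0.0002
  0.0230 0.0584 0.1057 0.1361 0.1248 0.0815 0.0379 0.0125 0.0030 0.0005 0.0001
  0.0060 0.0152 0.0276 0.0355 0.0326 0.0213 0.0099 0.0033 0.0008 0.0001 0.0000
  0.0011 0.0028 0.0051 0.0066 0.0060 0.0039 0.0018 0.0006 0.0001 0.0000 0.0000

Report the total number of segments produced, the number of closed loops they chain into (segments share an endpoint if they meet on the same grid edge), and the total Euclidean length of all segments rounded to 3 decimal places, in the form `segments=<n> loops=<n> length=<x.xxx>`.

segments=14 loops=1 length=10.268

cell (3,2): code 0100 → (3.880,3.000)–(4.000,2.731)
cell (3,3): code 1000 → (4.000,3.723)–(3.880,3.000)
cell (4,1): code 0100 → (4.495,2.000)–(5.000,1.663)
cell (4,2): code 1110 → (4.000,2.731)–(4.495,2.000)
cell (4,3): code 1101 → (4.059,4.000)–(4.000,3.723)
cell (4,4): code 1000 → (5.000,4.809)–(4.059,4.000)
cell (5,1): code 0110 → (5.000,1.663)–(6.000,1.636)
cell (5,4): code 1001 → (6.000,4.839)–(5.000,4.809)
cell (6,1): code 0010 → (6.000,1.636)–(6.587,2.000)
cell (6,2): code 0111 → (6.587,2.000)–(7.000,2.551)
cell (6,4): code 1001 → (7.000,4.054)–(6.000,4.839)
cell (7,2): code 0010 → (7.000,2.551)–(7.207,3.000)
cell (7,3): code 0011 → (7.207,3.000)–(7.039,4.000)
cell (7,4): code 0001 → (7.039,4.000)–(7.000,4.054)
total: 14 segments, chained into 1 closed loop(s), length Σ = 10.267637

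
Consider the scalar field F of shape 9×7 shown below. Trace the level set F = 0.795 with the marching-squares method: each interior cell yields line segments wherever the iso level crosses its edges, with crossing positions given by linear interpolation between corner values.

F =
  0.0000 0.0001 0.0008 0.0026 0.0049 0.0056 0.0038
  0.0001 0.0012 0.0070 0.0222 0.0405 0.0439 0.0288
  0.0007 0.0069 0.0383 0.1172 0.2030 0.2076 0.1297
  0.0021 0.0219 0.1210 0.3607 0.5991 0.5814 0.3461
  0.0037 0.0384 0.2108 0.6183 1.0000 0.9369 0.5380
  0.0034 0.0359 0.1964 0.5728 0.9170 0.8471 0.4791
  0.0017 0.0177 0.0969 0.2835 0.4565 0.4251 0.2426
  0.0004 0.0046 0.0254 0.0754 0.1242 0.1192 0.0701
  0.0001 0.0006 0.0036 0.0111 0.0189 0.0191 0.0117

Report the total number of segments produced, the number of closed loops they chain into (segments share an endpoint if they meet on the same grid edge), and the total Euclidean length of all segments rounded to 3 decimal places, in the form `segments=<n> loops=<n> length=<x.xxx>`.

cell (3,3): code 0100 → (3.489,4.000)–(4.000,3.463)
cell (3,4): code 1100 → (3.601,5.000)–(3.489,4.000)
cell (3,5): code 1000 → (4.000,5.356)–(3.601,5.000)
cell (4,3): code 0110 → (4.000,3.463)–(5.000,3.646)
cell (4,5): code 1001 → (5.000,5.142)–(4.000,5.356)
cell (5,3): code 0010 → (5.000,3.646)–(5.265,4.000)
cell (5,4): code 0011 → (5.265,4.000)–(5.123,5.000)
cell (5,5): code 0001 → (5.123,5.000)–(5.000,5.142)
total: 8 segments, chained into 1 closed loop(s), length Σ = 5.962039

segments=8 loops=1 length=5.962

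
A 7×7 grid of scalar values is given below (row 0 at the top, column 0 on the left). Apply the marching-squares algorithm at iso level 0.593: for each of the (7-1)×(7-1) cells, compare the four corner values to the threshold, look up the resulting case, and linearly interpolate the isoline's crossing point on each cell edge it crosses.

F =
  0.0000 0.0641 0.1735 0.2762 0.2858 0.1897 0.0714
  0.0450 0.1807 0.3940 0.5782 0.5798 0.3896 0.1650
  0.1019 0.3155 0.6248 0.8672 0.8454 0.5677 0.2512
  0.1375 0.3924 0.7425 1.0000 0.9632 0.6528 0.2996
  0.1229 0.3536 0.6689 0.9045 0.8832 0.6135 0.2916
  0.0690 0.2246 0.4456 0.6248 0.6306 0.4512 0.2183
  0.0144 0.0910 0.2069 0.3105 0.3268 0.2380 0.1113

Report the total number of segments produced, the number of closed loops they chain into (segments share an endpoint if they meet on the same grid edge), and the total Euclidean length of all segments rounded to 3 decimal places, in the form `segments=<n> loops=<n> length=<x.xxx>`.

cell (1,1): code 0100 → (1.862,2.000)–(2.000,1.897)
cell (1,2): code 1100 → (1.051,3.000)–(1.862,2.000)
cell (1,3): code 1100 → (1.050,4.000)–(1.051,3.000)
cell (1,4): code 1000 → (2.000,4.909)–(1.050,4.000)
cell (2,1): code 0110 → (2.000,1.897)–(3.000,1.573)
cell (2,4): code 1101 → (2.297,5.000)–(2.000,4.909)
cell (2,5): code 1000 → (3.000,5.169)–(2.297,5.000)
cell (3,1): code 0110 → (3.000,1.573)–(4.000,1.759)
cell (3,5): code 1001 → (4.000,5.064)–(3.000,5.169)
cell (4,1): code 0010 → (4.000,1.759)–(4.340,2.000)
cell (4,2): code 0111 → (4.340,2.000)–(5.000,2.823)
cell (4,4): code 1011 → (5.000,4.210)–(4.126,5.000)
cell (4,5): code 0001 → (4.126,5.000)–(4.000,5.064)
cell (5,2): code 0010 → (5.000,2.823)–(5.101,3.000)
cell (5,3): code 0011 → (5.101,3.000)–(5.124,4.000)
cell (5,4): code 0001 → (5.124,4.000)–(5.000,4.210)
total: 16 segments, chained into 1 closed loop(s), length Σ = 12.120914

segments=16 loops=1 length=12.121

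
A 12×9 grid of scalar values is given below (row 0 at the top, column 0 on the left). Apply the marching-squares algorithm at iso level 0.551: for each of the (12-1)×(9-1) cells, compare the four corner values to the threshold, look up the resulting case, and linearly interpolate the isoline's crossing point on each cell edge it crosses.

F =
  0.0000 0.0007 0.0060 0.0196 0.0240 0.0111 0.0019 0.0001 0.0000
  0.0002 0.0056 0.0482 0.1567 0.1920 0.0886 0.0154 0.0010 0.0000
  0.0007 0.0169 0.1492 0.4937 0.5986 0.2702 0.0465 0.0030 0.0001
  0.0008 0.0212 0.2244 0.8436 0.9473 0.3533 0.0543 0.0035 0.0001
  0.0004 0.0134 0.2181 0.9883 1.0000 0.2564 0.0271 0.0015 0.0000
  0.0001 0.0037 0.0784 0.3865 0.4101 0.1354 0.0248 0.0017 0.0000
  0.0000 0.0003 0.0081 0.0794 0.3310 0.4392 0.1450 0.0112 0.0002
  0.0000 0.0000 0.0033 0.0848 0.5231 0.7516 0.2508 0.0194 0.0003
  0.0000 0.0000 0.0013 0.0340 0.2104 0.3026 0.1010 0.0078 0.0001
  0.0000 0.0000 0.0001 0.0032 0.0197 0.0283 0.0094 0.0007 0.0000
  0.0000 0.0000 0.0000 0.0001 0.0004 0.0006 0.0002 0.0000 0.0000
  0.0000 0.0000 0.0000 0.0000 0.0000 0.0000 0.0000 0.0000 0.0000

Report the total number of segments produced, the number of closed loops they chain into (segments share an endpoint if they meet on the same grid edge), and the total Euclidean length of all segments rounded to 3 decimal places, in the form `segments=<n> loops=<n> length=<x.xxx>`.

cell (1,3): code 0100 → (1.883,4.000)–(2.000,3.546)
cell (1,4): code 1000 → (2.000,4.145)–(1.883,4.000)
cell (2,2): code 0100 → (2.164,3.000)–(3.000,2.527)
cell (2,3): code 1110 → (2.000,3.546)–(2.164,3.000)
cell (2,4): code 1001 → (3.000,4.667)–(2.000,4.145)
cell (3,2): code 0110 → (3.000,2.527)–(4.000,2.432)
cell (3,4): code 1001 → (4.000,4.604)–(3.000,4.667)
cell (4,2): code 0010 → (4.000,2.432)–(4.727,3.000)
cell (4,3): code 0011 → (4.727,3.000)–(4.761,4.000)
cell (4,4): code 0001 → (4.761,4.000)–(4.000,4.604)
cell (6,4): code 0100 → (6.358,5.000)–(7.000,4.122)
cell (6,5): code 1000 → (7.000,5.401)–(6.358,5.000)
cell (7,4): code 0010 → (7.000,4.122)–(7.447,5.000)
cell (7,5): code 0001 → (7.447,5.000)–(7.000,5.401)
total: 14 segments, chained into 2 closed loop(s), length Σ = 11.644297

segments=14 loops=2 length=11.644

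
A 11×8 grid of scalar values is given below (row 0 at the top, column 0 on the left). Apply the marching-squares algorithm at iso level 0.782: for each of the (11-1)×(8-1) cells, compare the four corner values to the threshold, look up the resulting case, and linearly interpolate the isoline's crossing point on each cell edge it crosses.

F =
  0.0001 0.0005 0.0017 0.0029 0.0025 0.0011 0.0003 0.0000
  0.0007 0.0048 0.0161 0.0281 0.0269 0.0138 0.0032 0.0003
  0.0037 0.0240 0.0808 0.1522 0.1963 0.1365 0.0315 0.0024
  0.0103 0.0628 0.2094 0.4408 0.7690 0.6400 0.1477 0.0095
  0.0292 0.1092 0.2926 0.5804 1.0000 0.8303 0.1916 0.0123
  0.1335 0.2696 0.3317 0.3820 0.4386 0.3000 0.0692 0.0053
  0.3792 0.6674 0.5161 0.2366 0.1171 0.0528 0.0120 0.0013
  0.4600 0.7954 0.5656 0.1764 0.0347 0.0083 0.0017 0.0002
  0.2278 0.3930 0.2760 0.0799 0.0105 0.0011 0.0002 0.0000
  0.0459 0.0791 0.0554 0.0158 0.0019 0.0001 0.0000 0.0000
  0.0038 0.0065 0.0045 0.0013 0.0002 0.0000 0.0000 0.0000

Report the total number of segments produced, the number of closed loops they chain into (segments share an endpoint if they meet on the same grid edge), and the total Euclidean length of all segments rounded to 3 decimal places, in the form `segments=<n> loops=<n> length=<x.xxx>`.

segments=10 loops=2 length=4.718

cell (3,3): code 0100 → (3.056,4.000)–(4.000,3.480)
cell (3,4): code 1100 → (3.746,5.000)–(3.056,4.000)
cell (3,5): code 1000 → (4.000,5.076)–(3.746,5.000)
cell (4,3): code 0010 → (4.000,3.480)–(4.388,4.000)
cell (4,4): code 0011 → (4.388,4.000)–(4.091,5.000)
cell (4,5): code 0001 → (4.091,5.000)–(4.000,5.076)
cell (6,0): code 0100 → (6.895,1.000)–(7.000,0.960)
cell (6,1): code 1000 → (7.000,1.058)–(6.895,1.000)
cell (7,0): code 0010 → (7.000,0.960)–(7.033,1.000)
cell (7,1): code 0001 → (7.033,1.000)–(7.000,1.058)
total: 10 segments, chained into 2 closed loop(s), length Σ = 4.718308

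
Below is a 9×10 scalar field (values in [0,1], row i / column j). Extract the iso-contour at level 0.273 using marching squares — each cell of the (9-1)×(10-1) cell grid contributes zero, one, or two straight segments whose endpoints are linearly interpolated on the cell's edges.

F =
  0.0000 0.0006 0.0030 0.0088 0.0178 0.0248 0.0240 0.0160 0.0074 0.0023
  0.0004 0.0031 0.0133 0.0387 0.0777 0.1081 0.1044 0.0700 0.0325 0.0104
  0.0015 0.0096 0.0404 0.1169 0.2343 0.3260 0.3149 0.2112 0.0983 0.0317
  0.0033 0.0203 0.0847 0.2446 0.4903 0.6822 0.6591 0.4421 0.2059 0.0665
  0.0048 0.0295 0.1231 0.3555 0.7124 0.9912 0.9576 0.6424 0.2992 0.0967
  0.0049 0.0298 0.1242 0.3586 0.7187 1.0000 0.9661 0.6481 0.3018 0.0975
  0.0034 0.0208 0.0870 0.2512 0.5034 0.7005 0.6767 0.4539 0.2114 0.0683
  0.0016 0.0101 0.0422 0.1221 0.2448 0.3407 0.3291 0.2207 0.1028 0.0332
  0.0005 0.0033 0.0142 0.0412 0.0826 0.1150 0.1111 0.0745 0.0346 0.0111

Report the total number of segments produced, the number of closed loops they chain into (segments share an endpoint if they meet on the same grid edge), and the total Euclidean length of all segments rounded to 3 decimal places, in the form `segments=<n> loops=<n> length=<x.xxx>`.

segments=24 loops=1 length=17.335

cell (1,4): code 0100 → (1.757,5.000)–(2.000,4.422)
cell (1,5): code 1100 → (1.801,6.000)–(1.757,5.000)
cell (1,6): code 1000 → (2.000,6.404)–(1.801,6.000)
cell (2,3): code 0100 → (2.151,4.000)–(3.000,3.116)
cell (2,4): code 1110 → (2.000,4.422)–(2.151,4.000)
cell (2,6): code 1101 → (2.268,7.000)–(2.000,6.404)
cell (2,7): code 1000 → (3.000,7.716)–(2.268,7.000)
cell (3,2): code 0100 → (3.256,3.000)–(4.000,2.645)
cell (3,3): code 1110 → (3.000,3.116)–(3.256,3.000)
cell (3,7): code 1101 → (3.719,8.000)–(3.000,7.716)
cell (3,8): code 1000 → (4.000,8.129)–(3.719,8.000)
cell (4,2): code 0110 → (4.000,2.645)–(5.000,2.635)
cell (4,8): code 1001 → (5.000,8.141)–(4.000,8.129)
cell (5,2): code 0010 → (5.000,2.635)–(5.797,3.000)
cell (5,3): code 0111 → (5.797,3.000)–(6.000,3.086)
cell (5,7): code 1011 → (6.000,7.746)–(5.319,8.000)
cell (5,8): code 0001 → (5.319,8.000)–(5.000,8.141)
cell (6,3): code 0010 → (6.000,3.086)–(6.891,4.000)
cell (6,4): code 0111 → (6.891,4.000)–(7.000,4.294)
cell (6,6): code 1011 → (7.000,6.518)–(6.776,7.000)
cell (6,7): code 0001 → (6.776,7.000)–(6.000,7.746)
cell (7,4): code 0010 → (7.000,4.294)–(7.300,5.000)
cell (7,5): code 0011 → (7.300,5.000)–(7.257,6.000)
cell (7,6): code 0001 → (7.257,6.000)–(7.000,6.518)
total: 24 segments, chained into 1 closed loop(s), length Σ = 17.334643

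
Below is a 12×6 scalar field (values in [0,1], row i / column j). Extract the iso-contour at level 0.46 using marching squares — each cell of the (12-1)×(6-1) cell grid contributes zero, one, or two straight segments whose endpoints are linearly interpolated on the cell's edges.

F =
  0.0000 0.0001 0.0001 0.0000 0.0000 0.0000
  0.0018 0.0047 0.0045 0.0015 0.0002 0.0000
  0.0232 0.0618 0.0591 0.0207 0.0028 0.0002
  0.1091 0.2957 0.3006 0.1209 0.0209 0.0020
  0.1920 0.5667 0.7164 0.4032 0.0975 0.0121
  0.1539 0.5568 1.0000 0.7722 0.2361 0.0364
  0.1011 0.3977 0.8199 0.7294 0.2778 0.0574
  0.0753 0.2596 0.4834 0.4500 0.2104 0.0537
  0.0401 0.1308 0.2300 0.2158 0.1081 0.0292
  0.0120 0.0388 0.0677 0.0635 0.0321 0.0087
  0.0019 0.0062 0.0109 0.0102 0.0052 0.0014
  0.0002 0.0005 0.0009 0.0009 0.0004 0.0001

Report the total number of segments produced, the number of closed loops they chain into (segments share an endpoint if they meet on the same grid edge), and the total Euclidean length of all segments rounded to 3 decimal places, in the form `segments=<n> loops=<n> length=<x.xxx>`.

cell (3,0): code 0100 → (3.606,1.000)–(4.000,0.715)
cell (3,1): code 1100 → (3.383,2.000)–(3.606,1.000)
cell (3,2): code 1000 → (4.000,2.819)–(3.383,2.000)
cell (4,0): code 0110 → (4.000,0.715)–(5.000,0.760)
cell (4,2): code 1101 → (4.154,3.000)–(4.000,2.819)
cell (4,3): code 1000 → (5.000,3.582)–(4.154,3.000)
cell (5,0): code 0010 → (5.000,0.760)–(5.608,1.000)
cell (5,1): code 0111 → (5.608,1.000)–(6.000,1.148)
cell (5,3): code 1001 → (6.000,3.597)–(5.000,3.582)
cell (6,1): code 0110 → (6.000,1.148)–(7.000,1.895)
cell (6,2): code 1011 → (7.000,2.701)–(6.964,3.000)
cell (6,3): code 0001 → (6.964,3.000)–(6.000,3.597)
cell (7,1): code 0010 → (7.000,1.895)–(7.092,2.000)
cell (7,2): code 0001 → (7.092,2.000)–(7.000,2.701)
total: 14 segments, chained into 1 closed loop(s), length Σ = 10.404290

segments=14 loops=1 length=10.404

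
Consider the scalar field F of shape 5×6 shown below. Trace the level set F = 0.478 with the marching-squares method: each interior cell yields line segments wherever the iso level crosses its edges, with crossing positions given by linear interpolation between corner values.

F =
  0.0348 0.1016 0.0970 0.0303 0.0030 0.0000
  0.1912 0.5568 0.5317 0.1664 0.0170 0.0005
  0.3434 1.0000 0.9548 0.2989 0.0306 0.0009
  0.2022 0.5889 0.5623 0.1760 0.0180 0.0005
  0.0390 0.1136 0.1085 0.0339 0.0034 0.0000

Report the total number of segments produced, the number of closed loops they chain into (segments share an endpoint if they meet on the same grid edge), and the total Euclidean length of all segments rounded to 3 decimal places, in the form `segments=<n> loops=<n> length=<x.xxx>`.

cell (0,0): code 0100 → (0.827,1.000)–(1.000,0.784)
cell (0,1): code 1100 → (0.876,2.000)–(0.827,1.000)
cell (0,2): code 1000 → (1.000,2.147)–(0.876,2.000)
cell (1,0): code 0110 → (1.000,0.784)–(2.000,0.205)
cell (1,2): code 1001 → (2.000,2.727)–(1.000,2.147)
cell (2,0): code 0110 → (2.000,0.205)–(3.000,0.713)
cell (2,2): code 1001 → (3.000,2.218)–(2.000,2.727)
cell (3,0): code 0010 → (3.000,0.713)–(3.233,1.000)
cell (3,1): code 0011 → (3.233,1.000)–(3.186,2.000)
cell (3,2): code 0001 → (3.186,2.000)–(3.000,2.218)
total: 10 segments, chained into 1 closed loop(s), length Σ = 7.682568

segments=10 loops=1 length=7.683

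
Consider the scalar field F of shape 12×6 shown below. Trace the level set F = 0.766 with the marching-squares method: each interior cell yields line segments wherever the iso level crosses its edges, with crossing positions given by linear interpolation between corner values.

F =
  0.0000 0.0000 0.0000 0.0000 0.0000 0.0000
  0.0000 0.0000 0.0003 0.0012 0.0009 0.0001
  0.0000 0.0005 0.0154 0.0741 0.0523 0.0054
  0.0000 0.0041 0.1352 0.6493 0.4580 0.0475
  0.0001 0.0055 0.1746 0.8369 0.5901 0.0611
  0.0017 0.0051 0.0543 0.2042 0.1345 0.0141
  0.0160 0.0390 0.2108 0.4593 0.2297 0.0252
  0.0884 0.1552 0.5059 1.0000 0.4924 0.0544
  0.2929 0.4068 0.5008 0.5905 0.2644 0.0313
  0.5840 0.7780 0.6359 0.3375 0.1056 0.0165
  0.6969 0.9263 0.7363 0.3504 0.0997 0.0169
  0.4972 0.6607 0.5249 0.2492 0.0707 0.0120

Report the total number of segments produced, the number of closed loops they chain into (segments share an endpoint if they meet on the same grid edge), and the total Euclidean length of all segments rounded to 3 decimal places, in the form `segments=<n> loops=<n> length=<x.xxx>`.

segments=14 loops=3 length=8.643

cell (3,2): code 0100 → (3.622,3.000)–(4.000,2.893)
cell (3,3): code 1000 → (4.000,3.287)–(3.622,3.000)
cell (4,2): code 0010 → (4.000,2.893)–(4.112,3.000)
cell (4,3): code 0001 → (4.112,3.000)–(4.000,3.287)
cell (6,2): code 0100 → (6.567,3.000)–(7.000,2.526)
cell (6,3): code 1000 → (7.000,3.461)–(6.567,3.000)
cell (7,2): code 0010 → (7.000,2.526)–(7.571,3.000)
cell (7,3): code 0001 → (7.571,3.000)–(7.000,3.461)
cell (8,0): code 0100 → (8.968,1.000)–(9.000,0.938)
cell (8,1): code 1000 → (9.000,1.084)–(8.968,1.000)
cell (9,0): code 0110 → (9.000,0.938)–(10.000,0.301)
cell (9,1): code 1001 → (10.000,1.844)–(9.000,1.084)
cell (10,0): code 0010 → (10.000,0.301)–(10.604,1.000)
cell (10,1): code 0001 → (10.604,1.000)–(10.000,1.844)
total: 14 segments, chained into 3 closed loop(s), length Σ = 8.643133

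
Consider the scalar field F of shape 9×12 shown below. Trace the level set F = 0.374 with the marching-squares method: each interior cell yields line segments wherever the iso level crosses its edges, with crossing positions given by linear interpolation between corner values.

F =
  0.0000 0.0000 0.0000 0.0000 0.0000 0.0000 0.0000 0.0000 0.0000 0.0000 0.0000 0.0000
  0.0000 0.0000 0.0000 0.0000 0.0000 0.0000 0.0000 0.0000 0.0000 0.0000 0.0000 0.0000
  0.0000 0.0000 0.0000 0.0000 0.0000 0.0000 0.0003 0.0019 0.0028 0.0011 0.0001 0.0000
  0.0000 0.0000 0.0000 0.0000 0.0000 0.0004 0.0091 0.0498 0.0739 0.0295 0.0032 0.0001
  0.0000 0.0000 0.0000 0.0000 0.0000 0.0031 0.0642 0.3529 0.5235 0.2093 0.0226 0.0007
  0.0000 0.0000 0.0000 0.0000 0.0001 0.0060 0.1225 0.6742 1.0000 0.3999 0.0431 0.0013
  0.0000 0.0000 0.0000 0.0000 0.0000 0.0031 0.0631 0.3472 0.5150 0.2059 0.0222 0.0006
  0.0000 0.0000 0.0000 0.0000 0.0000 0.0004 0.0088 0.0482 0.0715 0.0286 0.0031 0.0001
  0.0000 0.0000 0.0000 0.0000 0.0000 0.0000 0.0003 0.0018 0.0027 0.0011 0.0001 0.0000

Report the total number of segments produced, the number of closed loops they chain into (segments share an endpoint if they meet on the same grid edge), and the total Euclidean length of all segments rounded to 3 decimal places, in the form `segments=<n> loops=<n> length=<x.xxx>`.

cell (3,7): code 0100 → (3.667,8.000)–(4.000,7.124)
cell (3,8): code 1000 → (4.000,8.476)–(3.667,8.000)
cell (4,6): code 0100 → (4.066,7.000)–(5.000,6.456)
cell (4,7): code 1110 → (4.000,7.124)–(4.066,7.000)
cell (4,8): code 1101 → (4.864,9.000)–(4.000,8.476)
cell (4,9): code 1000 → (5.000,9.073)–(4.864,9.000)
cell (5,6): code 0010 → (5.000,6.456)–(5.918,7.000)
cell (5,7): code 0111 → (5.918,7.000)–(6.000,7.160)
cell (5,8): code 1011 → (6.000,8.456)–(5.134,9.000)
cell (5,9): code 0001 → (5.134,9.000)–(5.000,9.073)
cell (6,7): code 0010 → (6.000,7.160)–(6.318,8.000)
cell (6,8): code 0001 → (6.318,8.000)–(6.000,8.456)
total: 12 segments, chained into 1 closed loop(s), length Σ = 7.779898

segments=12 loops=1 length=7.780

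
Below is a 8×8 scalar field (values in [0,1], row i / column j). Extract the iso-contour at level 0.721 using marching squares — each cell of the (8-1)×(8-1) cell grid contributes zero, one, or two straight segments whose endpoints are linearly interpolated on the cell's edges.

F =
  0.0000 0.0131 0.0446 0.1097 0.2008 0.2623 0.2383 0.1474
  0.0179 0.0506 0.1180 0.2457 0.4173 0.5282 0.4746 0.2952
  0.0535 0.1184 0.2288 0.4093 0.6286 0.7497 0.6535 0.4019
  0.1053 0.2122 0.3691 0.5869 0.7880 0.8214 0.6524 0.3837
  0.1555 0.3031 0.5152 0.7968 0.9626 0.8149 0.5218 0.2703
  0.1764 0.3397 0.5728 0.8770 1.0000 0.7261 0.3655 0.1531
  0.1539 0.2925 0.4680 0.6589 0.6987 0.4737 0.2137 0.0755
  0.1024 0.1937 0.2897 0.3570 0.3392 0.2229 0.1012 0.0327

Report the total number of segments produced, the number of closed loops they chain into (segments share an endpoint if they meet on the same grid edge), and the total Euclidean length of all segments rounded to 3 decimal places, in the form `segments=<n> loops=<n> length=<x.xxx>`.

cell (1,4): code 0100 → (1.870,5.000)–(2.000,4.763)
cell (1,5): code 1000 → (2.000,5.298)–(1.870,5.000)
cell (2,3): code 0100 → (2.580,4.000)–(3.000,3.667)
cell (2,4): code 1110 → (2.000,4.763)–(2.580,4.000)
cell (2,5): code 1001 → (3.000,5.594)–(2.000,5.298)
cell (3,2): code 0100 → (3.639,3.000)–(4.000,2.731)
cell (3,3): code 1110 → (3.000,3.667)–(3.639,3.000)
cell (3,5): code 1001 → (4.000,5.320)–(3.000,5.594)
cell (4,2): code 0110 → (4.000,2.731)–(5.000,2.487)
cell (4,5): code 1001 → (5.000,5.014)–(4.000,5.320)
cell (5,2): code 0010 → (5.000,2.487)–(5.715,3.000)
cell (5,3): code 0011 → (5.715,3.000)–(5.926,4.000)
cell (5,4): code 0011 → (5.926,4.000)–(5.020,5.000)
cell (5,5): code 0001 → (5.020,5.000)–(5.000,5.014)
total: 14 segments, chained into 1 closed loop(s), length Σ = 10.894495

segments=14 loops=1 length=10.894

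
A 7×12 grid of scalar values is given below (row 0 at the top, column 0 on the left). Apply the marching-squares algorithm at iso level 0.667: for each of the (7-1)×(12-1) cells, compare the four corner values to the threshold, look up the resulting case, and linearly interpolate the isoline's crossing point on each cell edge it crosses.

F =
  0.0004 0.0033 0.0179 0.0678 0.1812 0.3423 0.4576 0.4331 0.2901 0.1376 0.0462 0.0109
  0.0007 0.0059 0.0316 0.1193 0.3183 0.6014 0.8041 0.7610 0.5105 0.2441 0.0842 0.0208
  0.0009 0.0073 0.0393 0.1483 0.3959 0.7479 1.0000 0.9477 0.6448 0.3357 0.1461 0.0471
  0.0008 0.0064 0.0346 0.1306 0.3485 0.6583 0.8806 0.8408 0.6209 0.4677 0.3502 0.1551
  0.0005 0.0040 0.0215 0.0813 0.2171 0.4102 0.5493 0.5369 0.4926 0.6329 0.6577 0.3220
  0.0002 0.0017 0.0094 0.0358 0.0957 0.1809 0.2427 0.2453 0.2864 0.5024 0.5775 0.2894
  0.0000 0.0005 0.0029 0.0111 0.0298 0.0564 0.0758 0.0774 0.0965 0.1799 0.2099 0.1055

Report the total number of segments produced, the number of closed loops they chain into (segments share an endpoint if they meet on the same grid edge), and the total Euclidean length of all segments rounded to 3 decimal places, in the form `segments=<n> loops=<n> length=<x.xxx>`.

segments=12 loops=1 length=9.735

cell (0,5): code 0100 → (0.604,6.000)–(1.000,5.324)
cell (0,6): code 1100 → (0.713,7.000)–(0.604,6.000)
cell (0,7): code 1000 → (1.000,7.375)–(0.713,7.000)
cell (1,4): code 0100 → (1.448,5.000)–(2.000,4.770)
cell (1,5): code 1110 → (1.000,5.324)–(1.448,5.000)
cell (1,7): code 1001 → (2.000,7.927)–(1.000,7.375)
cell (2,4): code 0010 → (2.000,4.770)–(2.903,5.000)
cell (2,5): code 0111 → (2.903,5.000)–(3.000,5.039)
cell (2,7): code 1001 → (3.000,7.790)–(2.000,7.927)
cell (3,5): code 0010 → (3.000,5.039)–(3.645,6.000)
cell (3,6): code 0011 → (3.645,6.000)–(3.572,7.000)
cell (3,7): code 0001 → (3.572,7.000)–(3.000,7.790)
total: 12 segments, chained into 1 closed loop(s), length Σ = 9.735326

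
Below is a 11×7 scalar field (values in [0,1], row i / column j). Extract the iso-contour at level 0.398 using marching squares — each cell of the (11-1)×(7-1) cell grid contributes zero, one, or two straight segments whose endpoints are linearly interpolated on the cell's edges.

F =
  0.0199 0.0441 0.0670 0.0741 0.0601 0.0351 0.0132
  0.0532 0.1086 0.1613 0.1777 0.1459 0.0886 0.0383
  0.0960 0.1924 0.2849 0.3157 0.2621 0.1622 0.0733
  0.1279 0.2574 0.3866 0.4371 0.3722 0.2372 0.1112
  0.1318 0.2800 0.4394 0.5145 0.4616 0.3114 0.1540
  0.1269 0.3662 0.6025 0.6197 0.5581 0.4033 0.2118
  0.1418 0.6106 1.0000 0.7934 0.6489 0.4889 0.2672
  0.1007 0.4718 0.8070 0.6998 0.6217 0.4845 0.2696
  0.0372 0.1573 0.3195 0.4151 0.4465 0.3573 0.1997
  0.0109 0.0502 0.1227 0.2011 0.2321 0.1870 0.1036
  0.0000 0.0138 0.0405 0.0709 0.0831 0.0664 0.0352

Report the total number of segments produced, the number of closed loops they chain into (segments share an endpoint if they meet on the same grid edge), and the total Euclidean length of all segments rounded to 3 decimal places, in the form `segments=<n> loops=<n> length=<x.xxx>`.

cell (2,2): code 0100 → (2.678,3.000)–(3.000,2.226)
cell (2,3): code 1000 → (3.000,3.602)–(2.678,3.000)
cell (3,1): code 0100 → (3.216,2.000)–(4.000,1.740)
cell (3,2): code 1110 → (3.000,2.226)–(3.216,2.000)
cell (3,3): code 1101 → (3.289,4.000)–(3.000,3.602)
cell (3,4): code 1000 → (4.000,4.423)–(3.289,4.000)
cell (4,1): code 0110 → (4.000,1.740)–(5.000,1.135)
cell (4,4): code 1101 → (4.942,5.000)–(4.000,4.423)
cell (4,5): code 1000 → (5.000,5.028)–(4.942,5.000)
cell (5,0): code 0100 → (5.130,1.000)–(6.000,0.547)
cell (5,1): code 1110 → (5.000,1.135)–(5.130,1.000)
cell (5,5): code 1001 → (6.000,5.410)–(5.000,5.028)
cell (6,0): code 0110 → (6.000,0.547)–(7.000,0.801)
cell (6,5): code 1001 → (7.000,5.403)–(6.000,5.410)
cell (7,0): code 0010 → (7.000,0.801)–(7.235,1.000)
cell (7,1): code 0011 → (7.235,1.000)–(7.839,2.000)
cell (7,2): code 0111 → (7.839,2.000)–(8.000,2.821)
cell (7,4): code 1011 → (8.000,4.544)–(7.680,5.000)
cell (7,5): code 0001 → (7.680,5.000)–(7.000,5.403)
cell (8,2): code 0010 → (8.000,2.821)–(8.080,3.000)
cell (8,3): code 0011 → (8.080,3.000)–(8.226,4.000)
cell (8,4): code 0001 → (8.226,4.000)–(8.000,4.544)
total: 22 segments, chained into 1 closed loop(s), length Σ = 16.043517

segments=22 loops=1 length=16.044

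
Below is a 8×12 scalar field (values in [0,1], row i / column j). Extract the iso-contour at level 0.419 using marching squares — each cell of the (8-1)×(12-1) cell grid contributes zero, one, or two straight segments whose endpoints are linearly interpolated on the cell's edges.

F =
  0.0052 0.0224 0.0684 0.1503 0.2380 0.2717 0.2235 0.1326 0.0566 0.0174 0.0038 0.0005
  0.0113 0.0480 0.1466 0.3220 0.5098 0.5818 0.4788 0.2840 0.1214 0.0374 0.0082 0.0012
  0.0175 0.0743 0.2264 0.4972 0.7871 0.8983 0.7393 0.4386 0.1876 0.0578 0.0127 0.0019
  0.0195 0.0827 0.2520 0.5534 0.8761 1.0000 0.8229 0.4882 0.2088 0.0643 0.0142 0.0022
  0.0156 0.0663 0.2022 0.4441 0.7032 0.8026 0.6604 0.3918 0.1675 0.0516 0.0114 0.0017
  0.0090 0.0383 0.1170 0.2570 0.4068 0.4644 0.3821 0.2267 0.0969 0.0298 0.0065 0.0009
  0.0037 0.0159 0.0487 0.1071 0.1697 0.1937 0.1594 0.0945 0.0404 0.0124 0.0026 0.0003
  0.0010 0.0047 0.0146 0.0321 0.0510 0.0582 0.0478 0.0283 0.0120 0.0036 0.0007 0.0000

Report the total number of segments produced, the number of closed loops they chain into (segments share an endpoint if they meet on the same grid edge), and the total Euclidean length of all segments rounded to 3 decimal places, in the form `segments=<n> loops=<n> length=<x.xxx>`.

segments=20 loops=1 length=14.509

cell (0,3): code 0100 → (0.666,4.000)–(1.000,3.517)
cell (0,4): code 1100 → (0.475,5.000)–(0.666,4.000)
cell (0,5): code 1100 → (0.766,6.000)–(0.475,5.000)
cell (0,6): code 1000 → (1.000,6.307)–(0.766,6.000)
cell (1,2): code 0100 → (1.554,3.000)–(2.000,2.711)
cell (1,3): code 1110 → (1.000,3.517)–(1.554,3.000)
cell (1,6): code 1101 → (1.873,7.000)–(1.000,6.307)
cell (1,7): code 1000 → (2.000,7.078)–(1.873,7.000)
cell (2,2): code 0110 → (2.000,2.711)–(3.000,2.554)
cell (2,7): code 1001 → (3.000,7.248)–(2.000,7.078)
cell (3,2): code 0110 → (3.000,2.554)–(4.000,2.896)
cell (3,6): code 1011 → (4.000,6.899)–(3.718,7.000)
cell (3,7): code 0001 → (3.718,7.000)–(3.000,7.248)
cell (4,2): code 0010 → (4.000,2.896)–(4.134,3.000)
cell (4,3): code 0011 → (4.134,3.000)–(4.959,4.000)
cell (4,4): code 0111 → (4.959,4.000)–(5.000,4.212)
cell (4,5): code 1011 → (5.000,5.552)–(4.867,6.000)
cell (4,6): code 0001 → (4.867,6.000)–(4.000,6.899)
cell (5,4): code 0010 → (5.000,4.212)–(5.168,5.000)
cell (5,5): code 0001 → (5.168,5.000)–(5.000,5.552)
total: 20 segments, chained into 1 closed loop(s), length Σ = 14.508969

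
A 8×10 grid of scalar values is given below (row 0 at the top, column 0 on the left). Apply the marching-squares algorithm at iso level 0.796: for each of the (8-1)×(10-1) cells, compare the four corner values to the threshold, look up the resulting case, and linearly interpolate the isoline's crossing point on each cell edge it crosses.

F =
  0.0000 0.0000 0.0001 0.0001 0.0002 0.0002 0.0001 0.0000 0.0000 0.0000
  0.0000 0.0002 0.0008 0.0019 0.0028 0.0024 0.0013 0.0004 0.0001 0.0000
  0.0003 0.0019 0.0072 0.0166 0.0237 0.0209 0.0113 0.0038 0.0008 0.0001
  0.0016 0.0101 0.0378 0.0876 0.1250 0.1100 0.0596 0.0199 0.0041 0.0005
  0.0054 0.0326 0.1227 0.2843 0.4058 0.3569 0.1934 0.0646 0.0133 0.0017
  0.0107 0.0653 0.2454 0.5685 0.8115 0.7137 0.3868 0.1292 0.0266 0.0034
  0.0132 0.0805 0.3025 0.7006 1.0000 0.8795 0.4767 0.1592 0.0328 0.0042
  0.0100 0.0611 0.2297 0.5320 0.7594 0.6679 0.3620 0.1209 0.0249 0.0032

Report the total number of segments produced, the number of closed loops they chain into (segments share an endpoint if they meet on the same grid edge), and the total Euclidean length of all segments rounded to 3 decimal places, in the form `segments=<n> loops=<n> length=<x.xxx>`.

segments=8 loops=1 length=5.566

cell (4,3): code 0100 → (4.962,4.000)–(5.000,3.936)
cell (4,4): code 1000 → (5.000,4.158)–(4.962,4.000)
cell (5,3): code 0110 → (5.000,3.936)–(6.000,3.319)
cell (5,4): code 1101 → (5.496,5.000)–(5.000,4.158)
cell (5,5): code 1000 → (6.000,5.207)–(5.496,5.000)
cell (6,3): code 0010 → (6.000,3.319)–(6.848,4.000)
cell (6,4): code 0011 → (6.848,4.000)–(6.395,5.000)
cell (6,5): code 0001 → (6.395,5.000)–(6.000,5.207)
total: 8 segments, chained into 1 closed loop(s), length Σ = 5.565738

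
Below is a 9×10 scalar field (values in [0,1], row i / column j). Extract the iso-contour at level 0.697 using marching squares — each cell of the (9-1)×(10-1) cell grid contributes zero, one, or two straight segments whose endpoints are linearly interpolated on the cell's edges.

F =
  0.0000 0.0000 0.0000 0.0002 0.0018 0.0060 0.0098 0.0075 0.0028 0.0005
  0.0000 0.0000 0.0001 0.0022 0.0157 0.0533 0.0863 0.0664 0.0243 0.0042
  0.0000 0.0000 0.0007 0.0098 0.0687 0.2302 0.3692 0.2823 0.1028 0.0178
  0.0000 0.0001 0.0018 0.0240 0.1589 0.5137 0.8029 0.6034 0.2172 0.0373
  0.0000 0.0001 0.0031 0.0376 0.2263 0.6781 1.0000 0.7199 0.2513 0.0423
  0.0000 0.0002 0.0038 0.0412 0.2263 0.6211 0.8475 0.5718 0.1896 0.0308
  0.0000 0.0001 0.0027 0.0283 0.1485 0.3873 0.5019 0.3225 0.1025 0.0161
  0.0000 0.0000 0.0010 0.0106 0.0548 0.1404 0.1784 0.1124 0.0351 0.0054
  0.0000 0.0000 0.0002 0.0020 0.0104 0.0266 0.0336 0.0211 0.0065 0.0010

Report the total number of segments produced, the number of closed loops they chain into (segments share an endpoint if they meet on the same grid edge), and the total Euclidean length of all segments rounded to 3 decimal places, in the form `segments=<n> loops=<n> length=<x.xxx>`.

segments=10 loops=1 length=6.963

cell (2,5): code 0100 → (2.756,6.000)–(3.000,5.634)
cell (2,6): code 1000 → (3.000,6.531)–(2.756,6.000)
cell (3,5): code 0110 → (3.000,5.634)–(4.000,5.059)
cell (3,6): code 1101 → (3.803,7.000)–(3.000,6.531)
cell (3,7): code 1000 → (4.000,7.049)–(3.803,7.000)
cell (4,5): code 0110 → (4.000,5.059)–(5.000,5.335)
cell (4,6): code 1011 → (5.000,6.546)–(4.155,7.000)
cell (4,7): code 0001 → (4.155,7.000)–(4.000,7.049)
cell (5,5): code 0010 → (5.000,5.335)–(5.435,6.000)
cell (5,6): code 0001 → (5.435,6.000)–(5.000,6.546)
total: 10 segments, chained into 1 closed loop(s), length Σ = 6.963257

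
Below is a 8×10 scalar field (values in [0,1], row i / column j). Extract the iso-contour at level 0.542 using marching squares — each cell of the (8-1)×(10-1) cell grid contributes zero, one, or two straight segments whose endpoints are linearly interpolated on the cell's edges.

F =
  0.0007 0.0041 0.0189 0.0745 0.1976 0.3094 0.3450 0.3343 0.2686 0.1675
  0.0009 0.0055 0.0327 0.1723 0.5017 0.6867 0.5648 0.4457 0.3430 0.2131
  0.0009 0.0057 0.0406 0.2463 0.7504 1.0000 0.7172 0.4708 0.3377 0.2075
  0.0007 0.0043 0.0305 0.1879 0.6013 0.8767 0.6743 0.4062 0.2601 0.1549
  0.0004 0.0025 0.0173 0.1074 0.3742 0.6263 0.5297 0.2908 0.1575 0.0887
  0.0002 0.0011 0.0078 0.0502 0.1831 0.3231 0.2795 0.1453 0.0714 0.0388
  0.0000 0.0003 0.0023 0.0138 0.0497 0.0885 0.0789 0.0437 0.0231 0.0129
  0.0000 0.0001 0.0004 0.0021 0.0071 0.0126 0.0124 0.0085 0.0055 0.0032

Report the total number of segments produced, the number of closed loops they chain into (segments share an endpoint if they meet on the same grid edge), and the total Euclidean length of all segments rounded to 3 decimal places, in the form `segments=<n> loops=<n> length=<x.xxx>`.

cell (0,4): code 0100 → (0.616,5.000)–(1.000,4.218)
cell (0,5): code 1100 → (0.896,6.000)–(0.616,5.000)
cell (0,6): code 1000 → (1.000,6.191)–(0.896,6.000)
cell (1,3): code 0100 → (1.162,4.000)–(2.000,3.587)
cell (1,4): code 1110 → (1.000,4.218)–(1.162,4.000)
cell (1,6): code 1001 → (2.000,6.711)–(1.000,6.191)
cell (2,3): code 0110 → (2.000,3.587)–(3.000,3.857)
cell (2,6): code 1001 → (3.000,6.493)–(2.000,6.711)
cell (3,3): code 0010 → (3.000,3.857)–(3.261,4.000)
cell (3,4): code 0111 → (3.261,4.000)–(4.000,4.666)
cell (3,5): code 1011 → (4.000,5.873)–(3.915,6.000)
cell (3,6): code 0001 → (3.915,6.000)–(3.000,6.493)
cell (4,4): code 0010 → (4.000,4.666)–(4.278,5.000)
cell (4,5): code 0001 → (4.278,5.000)–(4.000,5.873)
total: 14 segments, chained into 1 closed loop(s), length Σ = 10.355110

segments=14 loops=1 length=10.355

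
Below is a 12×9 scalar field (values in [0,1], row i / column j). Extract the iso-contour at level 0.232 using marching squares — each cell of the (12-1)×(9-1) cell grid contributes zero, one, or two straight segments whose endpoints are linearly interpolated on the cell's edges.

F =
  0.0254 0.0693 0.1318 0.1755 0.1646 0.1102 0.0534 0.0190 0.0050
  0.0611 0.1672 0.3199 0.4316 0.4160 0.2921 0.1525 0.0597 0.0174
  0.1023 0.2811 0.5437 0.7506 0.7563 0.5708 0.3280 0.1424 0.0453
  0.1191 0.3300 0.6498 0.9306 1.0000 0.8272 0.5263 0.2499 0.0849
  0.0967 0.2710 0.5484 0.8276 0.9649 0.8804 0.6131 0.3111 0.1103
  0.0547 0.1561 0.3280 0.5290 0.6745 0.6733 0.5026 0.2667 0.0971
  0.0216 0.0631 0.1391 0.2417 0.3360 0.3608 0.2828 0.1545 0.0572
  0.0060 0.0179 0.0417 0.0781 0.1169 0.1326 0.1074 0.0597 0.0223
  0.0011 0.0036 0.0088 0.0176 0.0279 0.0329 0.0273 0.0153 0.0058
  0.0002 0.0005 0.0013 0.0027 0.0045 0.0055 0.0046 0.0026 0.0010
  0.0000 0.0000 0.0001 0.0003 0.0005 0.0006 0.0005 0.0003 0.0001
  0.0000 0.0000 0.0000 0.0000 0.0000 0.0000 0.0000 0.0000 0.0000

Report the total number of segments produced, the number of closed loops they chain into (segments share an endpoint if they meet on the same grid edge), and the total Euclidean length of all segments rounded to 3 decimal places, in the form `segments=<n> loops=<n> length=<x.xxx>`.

cell (0,1): code 0100 → (0.533,2.000)–(1.000,1.424)
cell (0,2): code 1100 → (0.221,3.000)–(0.533,2.000)
cell (0,3): code 1100 → (0.268,4.000)–(0.221,3.000)
cell (0,4): code 1100 → (0.670,5.000)–(0.268,4.000)
cell (0,5): code 1000 → (1.000,5.431)–(0.670,5.000)
cell (1,0): code 0100 → (1.569,1.000)–(2.000,0.725)
cell (1,1): code 1110 → (1.000,1.424)–(1.569,1.000)
cell (1,5): code 1101 → (1.453,6.000)–(1.000,5.431)
cell (1,6): code 1000 → (2.000,6.517)–(1.453,6.000)
cell (2,0): code 0110 → (2.000,0.725)–(3.000,0.535)
cell (2,6): code 1101 → (2.833,7.000)–(2.000,6.517)
cell (2,7): code 1000 → (3.000,7.108)–(2.833,7.000)
cell (3,0): code 0110 → (3.000,0.535)–(4.000,0.776)
cell (3,7): code 1001 → (4.000,7.394)–(3.000,7.108)
cell (4,0): code 0010 → (4.000,0.776)–(4.339,1.000)
cell (4,1): code 0111 → (4.339,1.000)–(5.000,1.442)
cell (4,7): code 1001 → (5.000,7.205)–(4.000,7.394)
cell (5,1): code 0010 → (5.000,1.442)–(5.508,2.000)
cell (5,2): code 0111 → (5.508,2.000)–(6.000,2.905)
cell (5,6): code 1011 → (6.000,6.396)–(5.309,7.000)
cell (5,7): code 0001 → (5.309,7.000)–(5.000,7.205)
cell (6,2): code 0010 → (6.000,2.905)–(6.059,3.000)
cell (6,3): code 0011 → (6.059,3.000)–(6.475,4.000)
cell (6,4): code 0011 → (6.475,4.000)–(6.564,5.000)
cell (6,5): code 0011 → (6.564,5.000)–(6.290,6.000)
cell (6,6): code 0001 → (6.290,6.000)–(6.000,6.396)
total: 26 segments, chained into 1 closed loop(s), length Σ = 20.379030

segments=26 loops=1 length=20.379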